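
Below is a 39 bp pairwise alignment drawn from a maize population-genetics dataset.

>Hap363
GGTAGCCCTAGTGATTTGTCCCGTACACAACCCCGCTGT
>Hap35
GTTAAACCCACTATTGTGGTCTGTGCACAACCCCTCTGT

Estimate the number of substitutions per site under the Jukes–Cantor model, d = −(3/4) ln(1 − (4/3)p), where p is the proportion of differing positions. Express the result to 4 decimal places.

Mismatches occur at site 2 (G↔T), site 5 (G↔A), site 6 (C↔A), site 9 (T↔C), site 11 (G↔C), site 13 (G↔A), site 14 (A↔T), site 16 (T↔G), site 19 (T↔G), site 20 (C↔T), site 22 (C↔T), site 25 (A↔G), site 35 (G↔T).
p = 13/39 = 0.333333.
d = −0.75 · ln(1 − (4/3)·0.333333) = −0.75 · ln(0.555556) = −0.75 · (-0.587786) = 0.4408.

0.4408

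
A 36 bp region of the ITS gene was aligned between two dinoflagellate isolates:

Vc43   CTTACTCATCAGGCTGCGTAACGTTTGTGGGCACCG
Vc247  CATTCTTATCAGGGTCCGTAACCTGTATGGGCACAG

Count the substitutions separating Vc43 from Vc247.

Mismatches occur at site 2 (T/A), site 4 (A/T), site 7 (C/T), site 14 (C/G), site 16 (G/C), site 23 (G/C), site 25 (T/G), site 27 (G/A), site 35 (C/A).
That gives 9 mismatches out of 36 aligned sites, so the Hamming distance is 9.

9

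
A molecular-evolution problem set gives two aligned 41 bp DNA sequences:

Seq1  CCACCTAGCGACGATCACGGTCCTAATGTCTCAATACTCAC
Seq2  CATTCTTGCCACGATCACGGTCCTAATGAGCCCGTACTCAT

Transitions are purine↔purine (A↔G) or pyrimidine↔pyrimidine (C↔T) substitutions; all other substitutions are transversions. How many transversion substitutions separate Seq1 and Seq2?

The sequences differ at positions 2 (C/A, transversion), 3 (A/T, transversion), 4 (C/T, transition), 7 (A/T, transversion), 10 (G/C, transversion), 29 (T/A, transversion), 30 (C/G, transversion), 31 (T/C, transition), 33 (A/C, transversion), 34 (A/G, transition), 41 (C/T, transition).
Of the 11 differences, 4 transitions and 7 transversions, so the answer is 7.

7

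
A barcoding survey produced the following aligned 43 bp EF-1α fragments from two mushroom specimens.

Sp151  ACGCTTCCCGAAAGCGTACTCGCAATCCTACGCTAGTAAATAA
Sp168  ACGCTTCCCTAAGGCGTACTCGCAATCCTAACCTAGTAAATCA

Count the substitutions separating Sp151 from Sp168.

The sequences differ at positions 10 (G/T), 13 (A/G), 31 (C/A), 32 (G/C), 42 (A/C).
That gives 5 mismatches out of 43 aligned sites, so the Hamming distance is 5.

5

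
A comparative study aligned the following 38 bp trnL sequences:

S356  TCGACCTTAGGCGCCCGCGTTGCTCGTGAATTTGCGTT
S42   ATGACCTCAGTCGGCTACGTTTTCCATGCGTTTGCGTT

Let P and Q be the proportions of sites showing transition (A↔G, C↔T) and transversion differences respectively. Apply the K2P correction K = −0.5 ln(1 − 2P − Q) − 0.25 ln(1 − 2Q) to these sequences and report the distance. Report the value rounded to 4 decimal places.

The sequences differ at positions 1 (T/A, transversion), 2 (C/T, transition), 8 (T/C, transition), 11 (G/T, transversion), 14 (C/G, transversion), 16 (C/T, transition), 17 (G/A, transition), 22 (G/T, transversion), 23 (C/T, transition), 24 (T/C, transition), 26 (G/A, transition), 29 (A/C, transversion), 30 (A/G, transition).
Of the 13 differences, 8 transitions and 5 transversions over 38 sites: P = 8/38 = 0.210526, Q = 5/38 = 0.131579.
d = −0.5·ln(0.447369) − 0.25·ln(0.736842) = −0.5·(-0.804372) − 0.25·(-0.305382) = 0.4785.

0.4785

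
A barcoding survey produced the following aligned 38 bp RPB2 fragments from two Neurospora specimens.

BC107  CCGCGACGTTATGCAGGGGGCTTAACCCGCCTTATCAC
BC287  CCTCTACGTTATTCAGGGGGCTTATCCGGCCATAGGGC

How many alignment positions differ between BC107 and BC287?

9

The sequences differ at positions 3 (G/T), 5 (G/T), 13 (G/T), 25 (A/T), 28 (C/G), 32 (T/A), 35 (T/G), 36 (C/G), 37 (A/G).
That gives 9 mismatches out of 38 aligned sites, so the Hamming distance is 9.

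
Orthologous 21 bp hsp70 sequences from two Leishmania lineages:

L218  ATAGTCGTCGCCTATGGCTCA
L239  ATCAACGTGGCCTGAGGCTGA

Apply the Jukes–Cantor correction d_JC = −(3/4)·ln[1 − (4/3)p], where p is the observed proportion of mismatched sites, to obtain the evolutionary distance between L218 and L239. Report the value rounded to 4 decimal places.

Mismatches occur at site 3 (A→C), site 4 (G→A), site 5 (T→A), site 9 (C→G), site 14 (A→G), site 15 (T→A), site 20 (C→G).
p = 7/21 = 0.333333.
d = −0.75 · ln(1 − (4/3)·0.333333) = −0.75 · ln(0.555556) = −0.75 · (-0.587786) = 0.4408.

0.4408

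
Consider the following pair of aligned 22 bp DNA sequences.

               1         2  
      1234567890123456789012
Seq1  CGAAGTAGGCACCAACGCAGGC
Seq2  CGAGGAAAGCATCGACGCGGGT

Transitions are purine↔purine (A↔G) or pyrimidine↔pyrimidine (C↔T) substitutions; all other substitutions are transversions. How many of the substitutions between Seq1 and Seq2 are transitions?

Mismatches occur at site 4 (A→G, transition), site 6 (T→A, transversion), site 8 (G→A, transition), site 12 (C→T, transition), site 14 (A→G, transition), site 19 (A→G, transition), site 22 (C→T, transition).
Of the 7 differences, 6 transitions and 1 transversion, so the answer is 6.

6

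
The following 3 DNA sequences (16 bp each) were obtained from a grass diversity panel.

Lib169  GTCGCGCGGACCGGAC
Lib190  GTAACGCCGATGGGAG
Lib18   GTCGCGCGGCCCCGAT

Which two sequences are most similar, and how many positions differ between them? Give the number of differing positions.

3

Pairwise Hamming distances:
  Lib169 vs Lib190: 6
  Lib169 vs Lib18: 3
  Lib190 vs Lib18: 8
The smallest is 3, between Lib169 and Lib18.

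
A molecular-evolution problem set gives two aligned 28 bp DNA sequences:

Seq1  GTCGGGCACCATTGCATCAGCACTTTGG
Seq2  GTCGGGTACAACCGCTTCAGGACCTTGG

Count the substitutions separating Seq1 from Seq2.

Differing sites — 7:C/T; 10:C/A; 12:T/C; 13:T/C; 16:A/T; 21:C/G; 24:T/C.
That gives 7 mismatches out of 28 aligned sites, so the Hamming distance is 7.

7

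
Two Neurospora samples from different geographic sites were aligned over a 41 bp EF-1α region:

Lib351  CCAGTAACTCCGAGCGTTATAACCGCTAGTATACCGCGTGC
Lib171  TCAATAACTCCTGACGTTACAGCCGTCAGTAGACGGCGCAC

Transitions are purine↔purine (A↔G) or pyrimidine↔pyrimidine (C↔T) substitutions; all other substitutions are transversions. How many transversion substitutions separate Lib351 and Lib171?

Differing sites — 1:C/T (Ti); 4:G/A (Ti); 12:G/T (Tv); 13:A/G (Ti); 14:G/A (Ti); 20:T/C (Ti); 22:A/G (Ti); 26:C/T (Ti); 27:T/C (Ti); 32:T/G (Tv); 35:C/G (Tv); 39:T/C (Ti); 40:G/A (Ti).
Of the 13 differences, 10 transitions and 3 transversions, so the answer is 3.

3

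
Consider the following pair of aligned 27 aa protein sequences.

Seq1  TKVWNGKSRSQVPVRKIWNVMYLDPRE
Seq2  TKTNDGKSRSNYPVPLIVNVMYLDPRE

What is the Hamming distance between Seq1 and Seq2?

8

The sequences differ at positions 3 (V/T), 4 (W/N), 5 (N/D), 11 (Q/N), 12 (V/Y), 15 (R/P), 16 (K/L), 18 (W/V).
That gives 8 mismatches out of 27 aligned sites, so the Hamming distance is 8.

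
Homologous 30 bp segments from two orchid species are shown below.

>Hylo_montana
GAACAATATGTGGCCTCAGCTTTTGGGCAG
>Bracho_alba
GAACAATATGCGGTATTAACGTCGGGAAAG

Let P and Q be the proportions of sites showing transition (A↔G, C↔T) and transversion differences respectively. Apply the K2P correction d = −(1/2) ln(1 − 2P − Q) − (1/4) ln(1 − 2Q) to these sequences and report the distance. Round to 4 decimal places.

0.4586

Differing sites — 11:T/C (Ti); 14:C/T (Ti); 15:C/A (Tv); 17:C/T (Ti); 19:G/A (Ti); 21:T/G (Tv); 23:T/C (Ti); 24:T/G (Tv); 27:G/A (Ti); 28:C/A (Tv).
Of the 10 differences, 6 transitions and 4 transversions over 30 sites: P = 6/30 = 0.200000, Q = 4/30 = 0.133333.
d = −0.5·ln(0.466667) − 0.25·ln(0.733334) = −0.5·(-0.762139) − 0.25·(-0.310154) = 0.4586.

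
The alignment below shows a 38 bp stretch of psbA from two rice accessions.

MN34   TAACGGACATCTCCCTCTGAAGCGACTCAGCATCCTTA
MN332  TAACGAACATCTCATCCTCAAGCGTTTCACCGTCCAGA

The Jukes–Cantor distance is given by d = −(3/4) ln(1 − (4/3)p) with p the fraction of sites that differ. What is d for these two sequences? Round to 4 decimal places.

Differing sites — 6:G/A; 14:C/A; 15:C/T; 16:T/C; 19:G/C; 25:A/T; 26:C/T; 30:G/C; 32:A/G; 36:T/A; 37:T/G.
p = 11/38 = 0.289474.
d = −0.75 · ln(1 − (4/3)·0.289474) = −0.75 · ln(0.614035) = −0.75 · (-0.487703) = 0.3658.

0.3658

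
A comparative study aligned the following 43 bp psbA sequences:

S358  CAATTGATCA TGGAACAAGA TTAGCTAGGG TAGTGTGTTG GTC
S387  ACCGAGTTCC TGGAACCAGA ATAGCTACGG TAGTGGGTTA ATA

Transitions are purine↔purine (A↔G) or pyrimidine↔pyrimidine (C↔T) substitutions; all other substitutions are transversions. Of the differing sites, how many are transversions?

The sequences differ at positions 1 (C/A, transversion), 2 (A/C, transversion), 3 (A/C, transversion), 4 (T/G, transversion), 5 (T/A, transversion), 7 (A/T, transversion), 10 (A/C, transversion), 17 (A/C, transversion), 21 (T/A, transversion), 28 (G/C, transversion), 36 (T/G, transversion), 40 (G/A, transition), 41 (G/A, transition), 43 (C/A, transversion).
Of the 14 differences, 2 transitions and 12 transversions, so the answer is 12.

12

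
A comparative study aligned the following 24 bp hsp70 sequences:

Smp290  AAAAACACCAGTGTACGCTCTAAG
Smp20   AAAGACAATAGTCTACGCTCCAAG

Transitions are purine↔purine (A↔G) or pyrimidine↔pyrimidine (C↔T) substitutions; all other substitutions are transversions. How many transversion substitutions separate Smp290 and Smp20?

The sequences differ at positions 4 (A/G, transition), 8 (C/A, transversion), 9 (C/T, transition), 13 (G/C, transversion), 21 (T/C, transition).
Of the 5 differences, 3 transitions and 2 transversions, so the answer is 2.

2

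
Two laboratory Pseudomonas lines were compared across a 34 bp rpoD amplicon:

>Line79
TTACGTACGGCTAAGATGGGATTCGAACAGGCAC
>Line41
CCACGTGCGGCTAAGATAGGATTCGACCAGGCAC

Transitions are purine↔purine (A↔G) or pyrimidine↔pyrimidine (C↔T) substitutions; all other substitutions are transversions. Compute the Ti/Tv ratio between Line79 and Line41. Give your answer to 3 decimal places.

4.000

The sequences differ at positions 1 (T/C, transition), 2 (T/C, transition), 7 (A/G, transition), 18 (G/A, transition), 27 (A/C, transversion).
Of the 5 differences, 4 transitions and 1 transversion, so Ti/Tv = 4/1 = 4.000.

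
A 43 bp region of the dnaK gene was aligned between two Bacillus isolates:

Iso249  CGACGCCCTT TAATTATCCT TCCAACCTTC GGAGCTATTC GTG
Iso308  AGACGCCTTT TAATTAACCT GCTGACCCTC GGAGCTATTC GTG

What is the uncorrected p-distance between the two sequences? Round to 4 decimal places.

Mismatches occur at site 1 (C/A), site 8 (C/T), site 17 (T/A), site 21 (T/G), site 23 (C/T), site 24 (A/G), site 28 (T/C).
There are 7 differences over 43 sites, so p = 7/43 = 0.1628.

0.1628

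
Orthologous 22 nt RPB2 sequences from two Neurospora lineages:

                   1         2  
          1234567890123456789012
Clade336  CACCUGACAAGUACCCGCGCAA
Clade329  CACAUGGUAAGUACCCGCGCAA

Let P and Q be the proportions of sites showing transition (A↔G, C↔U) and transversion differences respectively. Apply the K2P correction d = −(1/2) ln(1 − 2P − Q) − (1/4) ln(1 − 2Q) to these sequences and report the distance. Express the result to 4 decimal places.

The sequences differ at positions 4 (C/A, transversion), 7 (A/G, transition), 8 (C/U, transition).
Of the 3 differences, 2 transitions and 1 transversion over 22 sites: P = 2/22 = 0.090909, Q = 1/22 = 0.045455.
d = −0.5·ln(0.772727) − 0.25·ln(0.909090) = −0.5·(-0.257829) − 0.25·(-0.095311) = 0.1527.

0.1527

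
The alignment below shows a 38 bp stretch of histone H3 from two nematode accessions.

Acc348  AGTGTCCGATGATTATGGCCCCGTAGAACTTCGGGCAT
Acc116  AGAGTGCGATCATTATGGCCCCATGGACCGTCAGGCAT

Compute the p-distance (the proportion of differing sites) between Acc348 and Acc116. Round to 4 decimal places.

0.2105

The sequences differ at positions 3 (T/A), 6 (C/G), 11 (G/C), 23 (G/A), 25 (A/G), 28 (A/C), 30 (T/G), 33 (G/A).
There are 8 differences over 38 sites, so p = 8/38 = 0.2105.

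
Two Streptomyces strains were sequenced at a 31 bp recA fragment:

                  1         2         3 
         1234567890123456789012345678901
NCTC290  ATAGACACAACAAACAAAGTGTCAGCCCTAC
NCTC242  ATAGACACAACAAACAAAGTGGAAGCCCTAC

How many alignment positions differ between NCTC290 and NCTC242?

Mismatches occur at site 22 (T→G), site 23 (C→A).
That gives 2 mismatches out of 31 aligned sites, so the Hamming distance is 2.

2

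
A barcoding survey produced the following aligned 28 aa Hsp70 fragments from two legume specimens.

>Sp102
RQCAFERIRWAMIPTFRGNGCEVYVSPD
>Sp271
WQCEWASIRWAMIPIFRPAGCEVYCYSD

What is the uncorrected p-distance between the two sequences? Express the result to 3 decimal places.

0.393

Differing sites — 1:R/W; 4:A/E; 5:F/W; 6:E/A; 7:R/S; 15:T/I; 18:G/P; 19:N/A; 25:V/C; 26:S/Y; 27:P/S.
There are 11 differences over 28 sites, so p = 11/28 = 0.393.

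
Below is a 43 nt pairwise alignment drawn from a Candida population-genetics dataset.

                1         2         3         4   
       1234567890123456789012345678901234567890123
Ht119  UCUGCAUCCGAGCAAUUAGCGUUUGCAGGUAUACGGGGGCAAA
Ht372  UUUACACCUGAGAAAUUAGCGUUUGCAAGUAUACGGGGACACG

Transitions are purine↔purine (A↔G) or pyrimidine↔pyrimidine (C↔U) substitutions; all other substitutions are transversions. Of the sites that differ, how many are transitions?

Mismatches occur at site 2 (C/U, transition), site 4 (G/A, transition), site 7 (U/C, transition), site 9 (C/U, transition), site 13 (C/A, transversion), site 28 (G/A, transition), site 39 (G/A, transition), site 42 (A/C, transversion), site 43 (A/G, transition).
Of the 9 differences, 7 transitions and 2 transversions, so the answer is 7.

7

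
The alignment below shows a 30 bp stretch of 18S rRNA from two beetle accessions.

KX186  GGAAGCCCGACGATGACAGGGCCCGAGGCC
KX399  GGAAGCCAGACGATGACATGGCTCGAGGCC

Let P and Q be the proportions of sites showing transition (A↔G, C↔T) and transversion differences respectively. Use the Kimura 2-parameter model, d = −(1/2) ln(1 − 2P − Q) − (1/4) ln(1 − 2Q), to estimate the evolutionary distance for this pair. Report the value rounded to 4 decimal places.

0.1073

Differing sites — 8:C/A (Tv); 19:G/T (Tv); 23:C/T (Ti).
Of the 3 differences, 1 transition and 2 transversions over 30 sites: P = 1/30 = 0.033333, Q = 2/30 = 0.066667.
d = −0.5·ln(0.866667) − 0.25·ln(0.866666) = −0.5·(-0.143100) − 0.25·(-0.143102) = 0.1073.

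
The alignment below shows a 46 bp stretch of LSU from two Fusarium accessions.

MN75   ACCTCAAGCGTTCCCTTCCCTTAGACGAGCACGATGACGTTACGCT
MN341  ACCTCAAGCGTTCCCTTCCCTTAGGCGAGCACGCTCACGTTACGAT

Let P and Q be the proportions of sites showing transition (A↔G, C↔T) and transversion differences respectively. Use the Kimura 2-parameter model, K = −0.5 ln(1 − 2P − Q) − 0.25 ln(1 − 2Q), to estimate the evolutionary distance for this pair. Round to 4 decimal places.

Differing sites — 25:A/G (Ti); 34:A/C (Tv); 36:G/C (Tv); 45:C/A (Tv).
Of the 4 differences, 1 transition and 3 transversions over 46 sites: P = 1/46 = 0.021739, Q = 3/46 = 0.065217.
d = −0.5·ln(0.891305) − 0.25·ln(0.869566) = −0.5·(-0.115069) − 0.25·(-0.139761) = 0.0925.

0.0925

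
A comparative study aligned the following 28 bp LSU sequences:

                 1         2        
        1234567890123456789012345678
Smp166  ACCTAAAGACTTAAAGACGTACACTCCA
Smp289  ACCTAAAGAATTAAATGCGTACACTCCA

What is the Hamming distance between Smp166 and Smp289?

Mismatches occur at site 10 (C/A), site 16 (G/T), site 17 (A/G).
That gives 3 mismatches out of 28 aligned sites, so the Hamming distance is 3.

3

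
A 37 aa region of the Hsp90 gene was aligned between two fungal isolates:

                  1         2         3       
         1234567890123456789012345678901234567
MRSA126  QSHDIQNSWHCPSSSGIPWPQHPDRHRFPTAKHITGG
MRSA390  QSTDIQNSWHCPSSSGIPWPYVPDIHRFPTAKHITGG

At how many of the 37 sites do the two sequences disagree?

The sequences differ at positions 3 (H/T), 21 (Q/Y), 22 (H/V), 25 (R/I).
That gives 4 mismatches out of 37 aligned sites, so the Hamming distance is 4.

4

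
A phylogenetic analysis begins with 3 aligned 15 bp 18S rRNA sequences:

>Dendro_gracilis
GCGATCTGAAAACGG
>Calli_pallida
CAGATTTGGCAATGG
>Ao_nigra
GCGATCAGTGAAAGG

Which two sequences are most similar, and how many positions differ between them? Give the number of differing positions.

4

Pairwise Hamming distances:
  Dendro_gracilis vs Calli_pallida: 6
  Dendro_gracilis vs Ao_nigra: 4
  Calli_pallida vs Ao_nigra: 7
The smallest is 4, between Dendro_gracilis and Ao_nigra.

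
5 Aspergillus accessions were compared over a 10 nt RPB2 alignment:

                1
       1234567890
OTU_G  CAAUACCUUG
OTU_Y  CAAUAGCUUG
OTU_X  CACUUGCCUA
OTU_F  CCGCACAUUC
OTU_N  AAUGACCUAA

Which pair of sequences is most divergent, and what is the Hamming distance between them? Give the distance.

Pairwise Hamming distances:
  OTU_G vs OTU_Y: 1
  OTU_G vs OTU_X: 5
  OTU_G vs OTU_F: 5
  OTU_G vs OTU_N: 5
  OTU_Y vs OTU_X: 4
  OTU_Y vs OTU_F: 6
  OTU_Y vs OTU_N: 6
  OTU_X vs OTU_F: 8
  OTU_X vs OTU_N: 7
  OTU_F vs OTU_N: 7
The largest is 8, between OTU_X and OTU_F.

8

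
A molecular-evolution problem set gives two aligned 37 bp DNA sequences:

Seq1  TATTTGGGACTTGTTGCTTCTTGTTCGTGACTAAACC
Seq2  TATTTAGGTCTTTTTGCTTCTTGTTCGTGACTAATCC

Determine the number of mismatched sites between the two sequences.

4

The sequences differ at positions 6 (G/A), 9 (A/T), 13 (G/T), 35 (A/T).
That gives 4 mismatches out of 37 aligned sites, so the Hamming distance is 4.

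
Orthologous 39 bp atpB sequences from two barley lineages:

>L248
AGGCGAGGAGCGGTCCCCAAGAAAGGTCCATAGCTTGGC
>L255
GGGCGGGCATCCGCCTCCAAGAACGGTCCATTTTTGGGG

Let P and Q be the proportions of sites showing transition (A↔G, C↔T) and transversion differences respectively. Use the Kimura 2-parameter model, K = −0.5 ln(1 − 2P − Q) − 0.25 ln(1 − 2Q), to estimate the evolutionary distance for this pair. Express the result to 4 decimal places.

Differing sites — 1:A/G (Ti); 6:A/G (Ti); 8:G/C (Tv); 10:G/T (Tv); 12:G/C (Tv); 14:T/C (Ti); 16:C/T (Ti); 24:A/C (Tv); 32:A/T (Tv); 33:G/T (Tv); 34:C/T (Ti); 36:T/G (Tv); 39:C/G (Tv).
Of the 13 differences, 5 transitions and 8 transversions over 39 sites: P = 5/39 = 0.128205, Q = 8/39 = 0.205128.
d = −0.5·ln(0.538462) − 0.25·ln(0.589744) = −0.5·(-0.619038) − 0.25·(-0.528067) = 0.4415.

0.4415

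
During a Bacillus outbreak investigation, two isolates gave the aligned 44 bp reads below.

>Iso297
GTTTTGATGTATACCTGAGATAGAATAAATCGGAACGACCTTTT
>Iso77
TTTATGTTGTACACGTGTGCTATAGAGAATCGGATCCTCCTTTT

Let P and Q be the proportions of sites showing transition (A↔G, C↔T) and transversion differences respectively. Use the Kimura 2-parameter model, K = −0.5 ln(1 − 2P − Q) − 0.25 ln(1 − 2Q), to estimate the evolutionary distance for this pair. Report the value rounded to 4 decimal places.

0.4175

Mismatches occur at site 1 (G→T, transversion), site 4 (T→A, transversion), site 7 (A→T, transversion), site 12 (T→C, transition), site 15 (C→G, transversion), site 18 (A→T, transversion), site 20 (A→C, transversion), site 23 (G→T, transversion), site 25 (A→G, transition), site 26 (T→A, transversion), site 27 (A→G, transition), site 35 (A→T, transversion), site 37 (G→C, transversion), site 38 (A→T, transversion).
Of the 14 differences, 3 transitions and 11 transversions over 44 sites: P = 3/44 = 0.068182, Q = 11/44 = 0.250000.
d = −0.5·ln(0.613636) − 0.25·ln(0.500000) = −0.5·(-0.488353) − 0.25·(-0.693147) = 0.4175.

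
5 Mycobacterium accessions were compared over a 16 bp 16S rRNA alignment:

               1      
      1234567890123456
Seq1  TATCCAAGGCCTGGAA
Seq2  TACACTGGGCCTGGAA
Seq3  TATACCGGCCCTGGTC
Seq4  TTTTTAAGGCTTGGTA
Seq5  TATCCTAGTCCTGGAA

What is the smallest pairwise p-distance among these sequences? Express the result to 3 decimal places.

Pairwise Hamming distances:
  Seq1 vs Seq2: 4
  Seq1 vs Seq3: 6
  Seq1 vs Seq4: 5
  Seq1 vs Seq5: 2
  Seq2 vs Seq3: 5
  Seq2 vs Seq4: 8
  Seq2 vs Seq5: 4
  Seq3 vs Seq4: 8
  Seq3 vs Seq5: 6
  Seq4 vs Seq5: 7
The smallest is 2 mismatches, between Seq1 and Seq5; p = 2/16 = 0.125.

0.125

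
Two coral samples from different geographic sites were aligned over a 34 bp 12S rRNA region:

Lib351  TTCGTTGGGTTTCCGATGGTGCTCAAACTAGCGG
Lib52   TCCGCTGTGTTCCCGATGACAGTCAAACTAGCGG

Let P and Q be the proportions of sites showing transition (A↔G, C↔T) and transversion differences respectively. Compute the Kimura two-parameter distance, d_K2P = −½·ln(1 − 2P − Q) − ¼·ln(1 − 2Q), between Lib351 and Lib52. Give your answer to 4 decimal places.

0.2966

Differing sites — 2:T/C (Ti); 5:T/C (Ti); 8:G/T (Tv); 12:T/C (Ti); 19:G/A (Ti); 20:T/C (Ti); 21:G/A (Ti); 22:C/G (Tv).
Of the 8 differences, 6 transitions and 2 transversions over 34 sites: P = 6/34 = 0.176471, Q = 2/34 = 0.058824.
d = −0.5·ln(0.588234) − 0.25·ln(0.882352) = −0.5·(-0.530630) − 0.25·(-0.125164) = 0.2966.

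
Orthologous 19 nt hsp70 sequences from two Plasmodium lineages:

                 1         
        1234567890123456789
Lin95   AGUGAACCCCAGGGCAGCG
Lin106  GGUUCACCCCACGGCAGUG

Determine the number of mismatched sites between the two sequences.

Mismatches occur at site 1 (A/G), site 4 (G/U), site 5 (A/C), site 12 (G/C), site 18 (C/U).
That gives 5 mismatches out of 19 aligned sites, so the Hamming distance is 5.

5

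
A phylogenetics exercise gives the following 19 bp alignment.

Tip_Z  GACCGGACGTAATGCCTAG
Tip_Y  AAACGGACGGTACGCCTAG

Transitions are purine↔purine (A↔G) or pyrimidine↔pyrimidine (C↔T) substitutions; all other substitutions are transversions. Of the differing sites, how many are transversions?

Mismatches occur at site 1 (G↔A, transition), site 3 (C↔A, transversion), site 10 (T↔G, transversion), site 11 (A↔T, transversion), site 13 (T↔C, transition).
Of the 5 differences, 2 transitions and 3 transversions, so the answer is 3.

3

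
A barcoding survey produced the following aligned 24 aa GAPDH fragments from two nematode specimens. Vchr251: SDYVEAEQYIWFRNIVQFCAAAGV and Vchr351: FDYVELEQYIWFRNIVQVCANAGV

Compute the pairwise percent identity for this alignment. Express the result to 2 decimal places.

Differing sites — 1:S/F; 6:A/L; 18:F/V; 21:A/N.
20 of the 24 sites match, so the percent identity is 20/24 × 100 = 83.33%.

83.33%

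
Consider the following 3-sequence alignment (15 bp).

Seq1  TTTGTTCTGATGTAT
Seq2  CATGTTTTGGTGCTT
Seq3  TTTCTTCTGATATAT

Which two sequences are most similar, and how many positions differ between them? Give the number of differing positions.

2

Pairwise Hamming distances:
  Seq1 vs Seq2: 6
  Seq1 vs Seq3: 2
  Seq2 vs Seq3: 8
The smallest is 2, between Seq1 and Seq3.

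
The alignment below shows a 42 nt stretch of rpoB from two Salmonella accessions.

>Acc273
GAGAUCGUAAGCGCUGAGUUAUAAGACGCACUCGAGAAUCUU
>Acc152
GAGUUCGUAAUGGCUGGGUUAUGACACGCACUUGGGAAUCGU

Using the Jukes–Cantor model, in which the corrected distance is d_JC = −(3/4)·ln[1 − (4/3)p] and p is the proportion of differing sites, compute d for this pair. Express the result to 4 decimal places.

0.2524

The sequences differ at positions 4 (A/U), 11 (G/U), 12 (C/G), 17 (A/G), 23 (A/G), 25 (G/C), 33 (C/U), 35 (A/G), 41 (U/G).
p = 9/42 = 0.214286.
d = −0.75 · ln(1 − (4/3)·0.214286) = −0.75 · ln(0.714285) = −0.75 · (-0.336473) = 0.2524.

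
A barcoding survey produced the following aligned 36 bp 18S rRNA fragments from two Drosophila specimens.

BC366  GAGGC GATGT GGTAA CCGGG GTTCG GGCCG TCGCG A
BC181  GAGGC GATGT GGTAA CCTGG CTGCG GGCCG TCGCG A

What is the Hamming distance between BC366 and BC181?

The sequences differ at positions 18 (G/T), 21 (G/C), 23 (T/G).
That gives 3 mismatches out of 36 aligned sites, so the Hamming distance is 3.

3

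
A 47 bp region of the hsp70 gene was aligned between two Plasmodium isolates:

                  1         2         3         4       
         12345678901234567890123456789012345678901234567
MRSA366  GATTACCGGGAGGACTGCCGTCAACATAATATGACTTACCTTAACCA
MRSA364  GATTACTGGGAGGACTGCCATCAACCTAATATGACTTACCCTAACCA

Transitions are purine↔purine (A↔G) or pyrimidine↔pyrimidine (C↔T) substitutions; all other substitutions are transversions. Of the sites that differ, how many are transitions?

Differing sites — 7:C/T (Ti); 20:G/A (Ti); 26:A/C (Tv); 41:T/C (Ti).
Of the 4 differences, 3 transitions and 1 transversion, so the answer is 3.

3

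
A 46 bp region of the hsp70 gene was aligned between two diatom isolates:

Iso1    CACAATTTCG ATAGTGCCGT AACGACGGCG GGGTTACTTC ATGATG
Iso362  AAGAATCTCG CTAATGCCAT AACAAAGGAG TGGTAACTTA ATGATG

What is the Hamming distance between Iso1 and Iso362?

12

The sequences differ at positions 1 (C/A), 3 (C/G), 7 (T/C), 11 (A/C), 14 (G/A), 19 (G/A), 24 (G/A), 26 (C/A), 29 (C/A), 31 (G/T), 35 (T/A), 40 (C/A).
That gives 12 mismatches out of 46 aligned sites, so the Hamming distance is 12.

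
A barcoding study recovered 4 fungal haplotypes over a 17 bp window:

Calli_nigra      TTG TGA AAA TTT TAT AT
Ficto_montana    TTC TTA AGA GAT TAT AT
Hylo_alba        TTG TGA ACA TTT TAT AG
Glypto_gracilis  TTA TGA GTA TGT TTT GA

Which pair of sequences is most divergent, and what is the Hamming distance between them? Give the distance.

9

Pairwise Hamming distances:
  Calli_nigra vs Ficto_montana: 5
  Calli_nigra vs Hylo_alba: 2
  Calli_nigra vs Glypto_gracilis: 7
  Ficto_montana vs Hylo_alba: 6
  Ficto_montana vs Glypto_gracilis: 9
  Hylo_alba vs Glypto_gracilis: 7
The largest is 9, between Ficto_montana and Glypto_gracilis.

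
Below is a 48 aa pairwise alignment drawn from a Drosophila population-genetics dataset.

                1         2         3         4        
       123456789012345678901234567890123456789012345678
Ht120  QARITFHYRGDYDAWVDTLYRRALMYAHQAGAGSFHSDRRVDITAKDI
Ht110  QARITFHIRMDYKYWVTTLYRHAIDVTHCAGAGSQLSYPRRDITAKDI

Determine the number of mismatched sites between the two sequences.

Differing sites — 8:Y/I; 10:G/M; 13:D/K; 14:A/Y; 17:D/T; 22:R/H; 24:L/I; 25:M/D; 26:Y/V; 27:A/T; 29:Q/C; 35:F/Q; 36:H/L; 38:D/Y; 39:R/P; 41:V/R.
That gives 16 mismatches out of 48 aligned sites, so the Hamming distance is 16.

16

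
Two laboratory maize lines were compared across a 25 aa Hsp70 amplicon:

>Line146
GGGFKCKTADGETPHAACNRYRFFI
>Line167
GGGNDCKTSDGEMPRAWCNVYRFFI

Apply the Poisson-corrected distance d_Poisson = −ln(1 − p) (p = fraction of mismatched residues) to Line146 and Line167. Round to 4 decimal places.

0.3285

Mismatches occur at site 4 (F→N), site 5 (K→D), site 9 (A→S), site 13 (T→M), site 15 (H→R), site 17 (A→W), site 20 (R→V).
p = 7/25 = 0.280000.
d = −ln(1 − 0.280000) = −ln(0.720000) = 0.3285.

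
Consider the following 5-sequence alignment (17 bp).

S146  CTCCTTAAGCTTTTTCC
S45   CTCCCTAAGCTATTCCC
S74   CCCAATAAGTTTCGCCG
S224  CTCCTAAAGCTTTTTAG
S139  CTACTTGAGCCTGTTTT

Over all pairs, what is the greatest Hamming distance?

Pairwise Hamming distances:
  S146 vs S45: 3
  S146 vs S74: 8
  S146 vs S224: 3
  S146 vs S139: 6
  S45 vs S74: 8
  S45 vs S224: 6
  S45 vs S139: 9
  S74 vs S224: 9
  S74 vs S139: 12
  S224 vs S139: 7
The largest is 12, between S74 and S139.

12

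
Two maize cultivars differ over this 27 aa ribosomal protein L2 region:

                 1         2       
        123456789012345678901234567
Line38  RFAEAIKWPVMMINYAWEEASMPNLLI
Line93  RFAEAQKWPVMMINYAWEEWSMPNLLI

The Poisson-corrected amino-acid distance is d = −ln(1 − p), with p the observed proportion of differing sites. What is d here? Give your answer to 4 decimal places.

The sequences differ at positions 6 (I/Q), 20 (A/W).
p = 2/27 = 0.074074.
d = −ln(1 − 0.074074) = −ln(0.925926) = 0.0770.

0.0770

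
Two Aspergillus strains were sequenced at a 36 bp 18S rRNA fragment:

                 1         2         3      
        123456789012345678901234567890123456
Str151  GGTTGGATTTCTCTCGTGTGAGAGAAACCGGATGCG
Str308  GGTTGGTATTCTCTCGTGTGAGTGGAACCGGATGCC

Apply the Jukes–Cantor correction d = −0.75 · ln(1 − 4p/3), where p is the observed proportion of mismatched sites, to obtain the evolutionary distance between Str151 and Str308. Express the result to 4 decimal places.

The sequences differ at positions 7 (A/T), 8 (T/A), 23 (A/T), 25 (A/G), 36 (G/C).
p = 5/36 = 0.138889.
d = −0.75 · ln(1 − (4/3)·0.138889) = −0.75 · ln(0.814815) = −0.75 · (-0.204794) = 0.1536.

0.1536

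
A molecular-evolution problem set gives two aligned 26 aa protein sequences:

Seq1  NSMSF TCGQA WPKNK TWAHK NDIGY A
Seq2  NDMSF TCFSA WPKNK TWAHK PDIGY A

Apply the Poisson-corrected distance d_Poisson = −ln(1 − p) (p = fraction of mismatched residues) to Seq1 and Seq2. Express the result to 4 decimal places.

The sequences differ at positions 2 (S/D), 8 (G/F), 9 (Q/S), 21 (N/P).
p = 4/26 = 0.153846.
d = −ln(1 − 0.153846) = −ln(0.846154) = 0.1671.

0.1671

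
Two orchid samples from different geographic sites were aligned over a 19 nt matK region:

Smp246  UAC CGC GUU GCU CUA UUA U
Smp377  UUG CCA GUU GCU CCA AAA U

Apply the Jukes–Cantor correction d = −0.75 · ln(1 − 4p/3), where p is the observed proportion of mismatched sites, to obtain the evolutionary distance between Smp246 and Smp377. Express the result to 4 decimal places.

0.5068

Mismatches occur at site 2 (A/U), site 3 (C/G), site 5 (G/C), site 6 (C/A), site 14 (U/C), site 16 (U/A), site 17 (U/A).
p = 7/19 = 0.368421.
d = −0.75 · ln(1 − (4/3)·0.368421) = −0.75 · ln(0.508772) = −0.75 · (-0.675755) = 0.5068.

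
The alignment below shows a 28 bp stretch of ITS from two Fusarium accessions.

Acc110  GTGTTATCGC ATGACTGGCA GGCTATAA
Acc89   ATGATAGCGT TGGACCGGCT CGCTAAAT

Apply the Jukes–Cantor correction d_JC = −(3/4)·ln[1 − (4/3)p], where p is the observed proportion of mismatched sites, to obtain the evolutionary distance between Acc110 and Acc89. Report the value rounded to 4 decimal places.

The sequences differ at positions 1 (G/A), 4 (T/A), 7 (T/G), 10 (C/T), 11 (A/T), 12 (T/G), 16 (T/C), 20 (A/T), 21 (G/C), 26 (T/A), 28 (A/T).
p = 11/28 = 0.392857.
d = −0.75 · ln(1 − (4/3)·0.392857) = −0.75 · ln(0.476191) = −0.75 · (-0.741936) = 0.5565.

0.5565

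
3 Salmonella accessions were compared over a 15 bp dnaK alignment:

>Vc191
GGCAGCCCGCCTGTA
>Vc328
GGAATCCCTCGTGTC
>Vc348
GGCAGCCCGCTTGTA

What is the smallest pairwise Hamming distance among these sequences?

1

Pairwise Hamming distances:
  Vc191 vs Vc328: 5
  Vc191 vs Vc348: 1
  Vc328 vs Vc348: 5
The smallest is 1, between Vc191 and Vc348.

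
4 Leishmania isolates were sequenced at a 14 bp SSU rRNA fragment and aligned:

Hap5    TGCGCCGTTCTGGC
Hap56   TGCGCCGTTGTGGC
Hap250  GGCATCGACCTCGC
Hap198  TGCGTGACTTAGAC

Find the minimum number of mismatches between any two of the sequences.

Pairwise Hamming distances:
  Hap5 vs Hap56: 1
  Hap5 vs Hap250: 6
  Hap5 vs Hap198: 7
  Hap56 vs Hap250: 7
  Hap56 vs Hap198: 7
  Hap250 vs Hap198: 10
The smallest is 1, between Hap5 and Hap56.

1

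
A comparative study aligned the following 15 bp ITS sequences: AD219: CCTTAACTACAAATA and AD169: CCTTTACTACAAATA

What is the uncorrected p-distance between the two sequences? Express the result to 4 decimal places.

Differing sites — 5:A/T.
There are 1 differences over 15 sites, so p = 1/15 = 0.0667.

0.0667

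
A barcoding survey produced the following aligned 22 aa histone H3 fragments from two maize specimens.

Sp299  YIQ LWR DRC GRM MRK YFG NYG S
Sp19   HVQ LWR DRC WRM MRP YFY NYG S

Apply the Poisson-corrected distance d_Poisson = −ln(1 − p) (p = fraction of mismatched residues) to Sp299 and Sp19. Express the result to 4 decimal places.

0.2578

Differing sites — 1:Y/H; 2:I/V; 10:G/W; 15:K/P; 18:G/Y.
p = 5/22 = 0.227273.
d = −ln(1 − 0.227273) = −ln(0.772727) = 0.2578.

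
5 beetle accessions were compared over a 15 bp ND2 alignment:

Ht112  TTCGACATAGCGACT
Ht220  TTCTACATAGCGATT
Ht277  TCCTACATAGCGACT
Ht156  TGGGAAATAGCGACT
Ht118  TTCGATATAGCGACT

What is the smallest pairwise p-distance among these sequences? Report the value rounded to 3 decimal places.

0.067

Pairwise Hamming distances:
  Ht112 vs Ht220: 2
  Ht112 vs Ht277: 2
  Ht112 vs Ht156: 3
  Ht112 vs Ht118: 1
  Ht220 vs Ht277: 2
  Ht220 vs Ht156: 5
  Ht220 vs Ht118: 3
  Ht277 vs Ht156: 4
  Ht277 vs Ht118: 3
  Ht156 vs Ht118: 3
The smallest is 1 mismatch, between Ht112 and Ht118; p = 1/15 = 0.067.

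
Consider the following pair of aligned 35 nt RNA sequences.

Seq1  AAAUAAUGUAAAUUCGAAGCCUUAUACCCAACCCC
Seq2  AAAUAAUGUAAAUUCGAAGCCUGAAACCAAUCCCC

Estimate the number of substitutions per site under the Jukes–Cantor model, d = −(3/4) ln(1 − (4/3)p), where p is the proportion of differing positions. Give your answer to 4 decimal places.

0.1240

Differing sites — 23:U/G; 25:U/A; 29:C/A; 31:A/U.
p = 4/35 = 0.114286.
d = −0.75 · ln(1 − (4/3)·0.114286) = −0.75 · ln(0.847619) = −0.75 · (-0.165324) = 0.1240.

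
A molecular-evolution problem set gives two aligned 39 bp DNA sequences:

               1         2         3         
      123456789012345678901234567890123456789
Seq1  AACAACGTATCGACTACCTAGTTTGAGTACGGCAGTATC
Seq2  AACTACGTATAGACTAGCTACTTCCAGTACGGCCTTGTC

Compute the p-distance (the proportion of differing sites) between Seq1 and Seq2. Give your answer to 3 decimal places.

0.231

The sequences differ at positions 4 (A/T), 11 (C/A), 17 (C/G), 21 (G/C), 24 (T/C), 25 (G/C), 34 (A/C), 35 (G/T), 37 (A/G).
There are 9 differences over 39 sites, so p = 9/39 = 0.231.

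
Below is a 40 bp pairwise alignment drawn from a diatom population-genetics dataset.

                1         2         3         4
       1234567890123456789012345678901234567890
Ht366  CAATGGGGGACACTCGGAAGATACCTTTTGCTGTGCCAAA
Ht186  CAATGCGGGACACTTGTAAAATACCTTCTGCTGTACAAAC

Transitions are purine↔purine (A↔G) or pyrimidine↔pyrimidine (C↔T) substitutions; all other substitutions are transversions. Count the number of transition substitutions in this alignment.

4

Mismatches occur at site 6 (G/C, transversion), site 15 (C/T, transition), site 17 (G/T, transversion), site 20 (G/A, transition), site 28 (T/C, transition), site 35 (G/A, transition), site 37 (C/A, transversion), site 40 (A/C, transversion).
Of the 8 differences, 4 transitions and 4 transversions, so the answer is 4.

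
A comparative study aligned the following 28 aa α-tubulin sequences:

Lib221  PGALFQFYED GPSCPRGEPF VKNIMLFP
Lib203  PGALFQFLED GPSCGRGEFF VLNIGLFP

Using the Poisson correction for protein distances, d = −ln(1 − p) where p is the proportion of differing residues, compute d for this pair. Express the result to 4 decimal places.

0.1967

The sequences differ at positions 8 (Y/L), 15 (P/G), 19 (P/F), 22 (K/L), 25 (M/G).
p = 5/28 = 0.178571.
d = −ln(1 − 0.178571) = −ln(0.821429) = 0.1967.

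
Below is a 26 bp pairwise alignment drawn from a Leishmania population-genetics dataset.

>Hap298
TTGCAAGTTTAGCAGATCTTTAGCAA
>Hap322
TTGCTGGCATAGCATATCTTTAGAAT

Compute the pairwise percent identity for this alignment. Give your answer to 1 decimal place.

73.1%

The sequences differ at positions 5 (A/T), 6 (A/G), 8 (T/C), 9 (T/A), 15 (G/T), 24 (C/A), 26 (A/T).
19 of the 26 sites match, so the percent identity is 19/26 × 100 = 73.1%.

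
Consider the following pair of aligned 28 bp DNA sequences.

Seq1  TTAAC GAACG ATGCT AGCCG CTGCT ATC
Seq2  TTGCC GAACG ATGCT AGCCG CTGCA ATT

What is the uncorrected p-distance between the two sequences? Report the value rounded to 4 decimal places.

Differing sites — 3:A/G; 4:A/C; 25:T/A; 28:C/T.
There are 4 differences over 28 sites, so p = 4/28 = 0.1429.

0.1429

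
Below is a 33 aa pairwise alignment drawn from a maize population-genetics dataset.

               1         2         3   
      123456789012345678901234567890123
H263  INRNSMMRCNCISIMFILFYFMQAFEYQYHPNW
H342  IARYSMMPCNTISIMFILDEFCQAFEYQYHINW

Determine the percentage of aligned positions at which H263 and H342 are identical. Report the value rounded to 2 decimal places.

75.76%

Differing sites — 2:N/A; 4:N/Y; 8:R/P; 11:C/T; 19:F/D; 20:Y/E; 22:M/C; 31:P/I.
25 of the 33 sites match, so the percent identity is 25/33 × 100 = 75.76%.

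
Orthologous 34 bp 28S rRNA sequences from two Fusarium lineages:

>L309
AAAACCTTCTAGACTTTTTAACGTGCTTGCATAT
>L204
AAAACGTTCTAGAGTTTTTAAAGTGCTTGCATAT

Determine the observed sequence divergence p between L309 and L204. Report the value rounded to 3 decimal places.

Differing sites — 6:C/G; 14:C/G; 22:C/A.
There are 3 differences over 34 sites, so p = 3/34 = 0.088.

0.088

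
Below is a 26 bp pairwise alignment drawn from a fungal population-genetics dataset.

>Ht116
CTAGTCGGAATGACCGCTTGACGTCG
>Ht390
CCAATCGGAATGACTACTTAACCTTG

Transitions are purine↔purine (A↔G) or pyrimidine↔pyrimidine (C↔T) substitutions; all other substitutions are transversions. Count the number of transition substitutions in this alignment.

6

The sequences differ at positions 2 (T/C, transition), 4 (G/A, transition), 15 (C/T, transition), 16 (G/A, transition), 20 (G/A, transition), 23 (G/C, transversion), 25 (C/T, transition).
Of the 7 differences, 6 transitions and 1 transversion, so the answer is 6.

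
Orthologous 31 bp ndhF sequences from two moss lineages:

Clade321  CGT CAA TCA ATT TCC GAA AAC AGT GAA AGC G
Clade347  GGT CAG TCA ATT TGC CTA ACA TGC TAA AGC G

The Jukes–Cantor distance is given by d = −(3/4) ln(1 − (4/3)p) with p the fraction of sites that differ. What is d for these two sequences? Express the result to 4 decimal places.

The sequences differ at positions 1 (C/G), 6 (A/G), 14 (C/G), 16 (G/C), 17 (A/T), 20 (A/C), 21 (C/A), 22 (A/T), 24 (T/C), 25 (G/T).
p = 10/31 = 0.322581.
d = −0.75 · ln(1 − (4/3)·0.322581) = −0.75 · ln(0.569892) = −0.75 · (-0.562308) = 0.4217.

0.4217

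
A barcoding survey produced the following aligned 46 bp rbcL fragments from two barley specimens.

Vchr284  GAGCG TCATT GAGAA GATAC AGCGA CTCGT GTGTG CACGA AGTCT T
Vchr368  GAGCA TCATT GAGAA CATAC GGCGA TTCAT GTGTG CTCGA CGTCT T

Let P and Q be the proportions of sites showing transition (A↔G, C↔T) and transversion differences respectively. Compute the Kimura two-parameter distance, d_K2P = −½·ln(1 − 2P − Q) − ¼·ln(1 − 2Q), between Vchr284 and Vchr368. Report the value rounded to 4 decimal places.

0.1716

The sequences differ at positions 5 (G/A, transition), 16 (G/C, transversion), 21 (A/G, transition), 26 (C/T, transition), 29 (G/A, transition), 37 (A/T, transversion), 41 (A/C, transversion).
Of the 7 differences, 4 transitions and 3 transversions over 46 sites: P = 4/46 = 0.086957, Q = 3/46 = 0.065217.
d = −0.5·ln(0.760869) − 0.25·ln(0.869566) = −0.5·(-0.273294) − 0.25·(-0.139761) = 0.1716.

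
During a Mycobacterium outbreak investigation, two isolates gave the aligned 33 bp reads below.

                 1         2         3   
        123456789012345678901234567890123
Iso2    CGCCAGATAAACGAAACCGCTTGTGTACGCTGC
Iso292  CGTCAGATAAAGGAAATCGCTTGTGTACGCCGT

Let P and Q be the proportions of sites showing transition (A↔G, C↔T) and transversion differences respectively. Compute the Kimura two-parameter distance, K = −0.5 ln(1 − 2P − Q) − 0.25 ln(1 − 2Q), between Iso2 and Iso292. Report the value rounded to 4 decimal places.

Mismatches occur at site 3 (C→T, transition), site 12 (C→G, transversion), site 17 (C→T, transition), site 31 (T→C, transition), site 33 (C→T, transition).
Of the 5 differences, 4 transitions and 1 transversion over 33 sites: P = 4/33 = 0.121212, Q = 1/33 = 0.030303.
d = −0.5·ln(0.727273) − 0.25·ln(0.939394) = −0.5·(-0.318453) − 0.25·(-0.062520) = 0.1749.

0.1749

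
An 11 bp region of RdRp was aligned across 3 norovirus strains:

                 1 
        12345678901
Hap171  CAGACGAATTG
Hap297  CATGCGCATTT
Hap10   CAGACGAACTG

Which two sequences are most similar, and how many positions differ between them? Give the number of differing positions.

1

Pairwise Hamming distances:
  Hap171 vs Hap297: 4
  Hap171 vs Hap10: 1
  Hap297 vs Hap10: 5
The smallest is 1, between Hap171 and Hap10.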